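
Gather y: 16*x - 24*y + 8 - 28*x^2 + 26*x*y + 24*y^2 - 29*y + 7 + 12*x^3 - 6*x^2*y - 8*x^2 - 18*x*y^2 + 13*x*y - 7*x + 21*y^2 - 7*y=12*x^3 - 36*x^2 + 9*x + y^2*(45 - 18*x) + y*(-6*x^2 + 39*x - 60) + 15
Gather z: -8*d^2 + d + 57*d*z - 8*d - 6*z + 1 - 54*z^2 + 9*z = -8*d^2 - 7*d - 54*z^2 + z*(57*d + 3) + 1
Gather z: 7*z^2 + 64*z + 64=7*z^2 + 64*z + 64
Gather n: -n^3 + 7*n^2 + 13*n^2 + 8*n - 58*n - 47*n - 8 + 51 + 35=-n^3 + 20*n^2 - 97*n + 78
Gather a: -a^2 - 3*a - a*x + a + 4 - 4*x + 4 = -a^2 + a*(-x - 2) - 4*x + 8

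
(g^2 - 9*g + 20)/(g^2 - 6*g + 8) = (g - 5)/(g - 2)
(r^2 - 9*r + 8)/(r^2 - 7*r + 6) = (r - 8)/(r - 6)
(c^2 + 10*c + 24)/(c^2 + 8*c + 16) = (c + 6)/(c + 4)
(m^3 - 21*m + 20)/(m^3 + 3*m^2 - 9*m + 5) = (m - 4)/(m - 1)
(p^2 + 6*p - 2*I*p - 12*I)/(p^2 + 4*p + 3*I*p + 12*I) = (p^2 + 2*p*(3 - I) - 12*I)/(p^2 + p*(4 + 3*I) + 12*I)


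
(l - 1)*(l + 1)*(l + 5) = l^3 + 5*l^2 - l - 5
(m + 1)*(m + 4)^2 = m^3 + 9*m^2 + 24*m + 16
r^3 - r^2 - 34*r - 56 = (r - 7)*(r + 2)*(r + 4)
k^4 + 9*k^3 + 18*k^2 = k^2*(k + 3)*(k + 6)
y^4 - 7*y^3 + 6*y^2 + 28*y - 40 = (y - 5)*(y - 2)^2*(y + 2)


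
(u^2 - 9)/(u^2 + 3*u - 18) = (u + 3)/(u + 6)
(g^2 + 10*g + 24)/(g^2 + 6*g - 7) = (g^2 + 10*g + 24)/(g^2 + 6*g - 7)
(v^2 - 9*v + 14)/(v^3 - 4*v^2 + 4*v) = (v - 7)/(v*(v - 2))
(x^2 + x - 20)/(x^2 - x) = (x^2 + x - 20)/(x*(x - 1))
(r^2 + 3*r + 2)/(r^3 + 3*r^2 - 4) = (r + 1)/(r^2 + r - 2)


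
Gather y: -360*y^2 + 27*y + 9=-360*y^2 + 27*y + 9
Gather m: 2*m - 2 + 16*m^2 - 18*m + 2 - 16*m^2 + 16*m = 0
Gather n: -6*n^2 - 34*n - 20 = -6*n^2 - 34*n - 20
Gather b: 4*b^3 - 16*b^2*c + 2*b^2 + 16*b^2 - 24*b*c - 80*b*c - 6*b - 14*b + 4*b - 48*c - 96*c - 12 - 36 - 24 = 4*b^3 + b^2*(18 - 16*c) + b*(-104*c - 16) - 144*c - 72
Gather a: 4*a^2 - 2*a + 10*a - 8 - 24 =4*a^2 + 8*a - 32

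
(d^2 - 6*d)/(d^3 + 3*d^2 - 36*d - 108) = d/(d^2 + 9*d + 18)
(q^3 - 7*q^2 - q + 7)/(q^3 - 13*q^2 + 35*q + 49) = (q - 1)/(q - 7)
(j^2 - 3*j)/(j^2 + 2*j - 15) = j/(j + 5)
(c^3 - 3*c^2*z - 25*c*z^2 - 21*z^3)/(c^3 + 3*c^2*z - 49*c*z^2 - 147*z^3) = (c + z)/(c + 7*z)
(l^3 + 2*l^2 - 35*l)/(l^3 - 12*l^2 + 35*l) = (l + 7)/(l - 7)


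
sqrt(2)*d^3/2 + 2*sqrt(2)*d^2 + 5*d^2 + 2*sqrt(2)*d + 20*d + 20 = (d + 2)*(d + 5*sqrt(2))*(sqrt(2)*d/2 + sqrt(2))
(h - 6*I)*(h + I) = h^2 - 5*I*h + 6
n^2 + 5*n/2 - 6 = (n - 3/2)*(n + 4)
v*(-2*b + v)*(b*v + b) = -2*b^2*v^2 - 2*b^2*v + b*v^3 + b*v^2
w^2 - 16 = (w - 4)*(w + 4)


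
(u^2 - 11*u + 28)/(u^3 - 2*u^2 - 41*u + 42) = (u - 4)/(u^2 + 5*u - 6)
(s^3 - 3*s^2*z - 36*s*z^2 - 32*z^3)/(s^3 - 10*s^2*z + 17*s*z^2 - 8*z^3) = (s^2 + 5*s*z + 4*z^2)/(s^2 - 2*s*z + z^2)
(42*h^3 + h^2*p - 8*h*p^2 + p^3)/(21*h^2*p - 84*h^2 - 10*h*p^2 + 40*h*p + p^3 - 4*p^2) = (2*h + p)/(p - 4)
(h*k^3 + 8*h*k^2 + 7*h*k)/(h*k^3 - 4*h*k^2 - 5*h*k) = (k + 7)/(k - 5)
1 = 1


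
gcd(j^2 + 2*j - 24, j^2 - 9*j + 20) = j - 4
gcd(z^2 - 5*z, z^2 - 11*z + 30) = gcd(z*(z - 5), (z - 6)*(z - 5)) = z - 5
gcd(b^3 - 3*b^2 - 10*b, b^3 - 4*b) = b^2 + 2*b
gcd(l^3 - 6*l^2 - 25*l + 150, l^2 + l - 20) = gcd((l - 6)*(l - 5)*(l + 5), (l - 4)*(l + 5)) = l + 5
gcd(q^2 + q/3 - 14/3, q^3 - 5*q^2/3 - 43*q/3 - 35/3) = q + 7/3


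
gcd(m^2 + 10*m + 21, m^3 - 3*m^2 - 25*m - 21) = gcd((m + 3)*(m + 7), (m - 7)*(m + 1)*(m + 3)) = m + 3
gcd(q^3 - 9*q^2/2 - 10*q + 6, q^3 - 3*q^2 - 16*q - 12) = q^2 - 4*q - 12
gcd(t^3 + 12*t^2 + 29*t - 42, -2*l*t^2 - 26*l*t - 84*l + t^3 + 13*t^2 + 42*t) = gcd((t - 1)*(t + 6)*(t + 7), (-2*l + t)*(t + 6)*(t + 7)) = t^2 + 13*t + 42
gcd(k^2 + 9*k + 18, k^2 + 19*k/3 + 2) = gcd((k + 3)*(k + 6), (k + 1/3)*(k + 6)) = k + 6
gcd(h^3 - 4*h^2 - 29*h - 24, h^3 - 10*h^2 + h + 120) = h^2 - 5*h - 24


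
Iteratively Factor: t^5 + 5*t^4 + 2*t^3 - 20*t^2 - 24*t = (t - 2)*(t^4 + 7*t^3 + 16*t^2 + 12*t) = (t - 2)*(t + 3)*(t^3 + 4*t^2 + 4*t) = t*(t - 2)*(t + 3)*(t^2 + 4*t + 4) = t*(t - 2)*(t + 2)*(t + 3)*(t + 2)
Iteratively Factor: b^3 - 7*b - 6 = (b - 3)*(b^2 + 3*b + 2) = (b - 3)*(b + 2)*(b + 1)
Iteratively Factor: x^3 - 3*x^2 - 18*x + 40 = (x - 5)*(x^2 + 2*x - 8) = (x - 5)*(x + 4)*(x - 2)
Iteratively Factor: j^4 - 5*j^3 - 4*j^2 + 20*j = (j)*(j^3 - 5*j^2 - 4*j + 20) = j*(j - 2)*(j^2 - 3*j - 10) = j*(j - 2)*(j + 2)*(j - 5)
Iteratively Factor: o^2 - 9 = (o - 3)*(o + 3)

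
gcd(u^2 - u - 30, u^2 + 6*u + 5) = u + 5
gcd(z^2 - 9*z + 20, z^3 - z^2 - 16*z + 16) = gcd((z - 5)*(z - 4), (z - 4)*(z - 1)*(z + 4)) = z - 4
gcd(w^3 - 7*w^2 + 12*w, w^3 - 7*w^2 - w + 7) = 1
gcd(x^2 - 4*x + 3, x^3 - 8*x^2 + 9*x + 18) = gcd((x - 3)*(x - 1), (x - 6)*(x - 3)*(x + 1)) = x - 3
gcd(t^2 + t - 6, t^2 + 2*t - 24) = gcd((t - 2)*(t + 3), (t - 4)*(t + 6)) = 1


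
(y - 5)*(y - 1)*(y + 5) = y^3 - y^2 - 25*y + 25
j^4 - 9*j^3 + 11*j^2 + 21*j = j*(j - 7)*(j - 3)*(j + 1)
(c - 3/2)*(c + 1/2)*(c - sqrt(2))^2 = c^4 - 2*sqrt(2)*c^3 - c^3 + 5*c^2/4 + 2*sqrt(2)*c^2 - 2*c + 3*sqrt(2)*c/2 - 3/2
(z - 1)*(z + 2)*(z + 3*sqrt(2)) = z^3 + z^2 + 3*sqrt(2)*z^2 - 2*z + 3*sqrt(2)*z - 6*sqrt(2)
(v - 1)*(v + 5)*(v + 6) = v^3 + 10*v^2 + 19*v - 30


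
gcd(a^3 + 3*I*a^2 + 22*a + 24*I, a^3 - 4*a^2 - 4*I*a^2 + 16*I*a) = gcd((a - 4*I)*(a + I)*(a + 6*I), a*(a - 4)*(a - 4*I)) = a - 4*I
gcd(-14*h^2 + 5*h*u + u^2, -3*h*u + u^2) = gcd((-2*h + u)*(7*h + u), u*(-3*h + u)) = 1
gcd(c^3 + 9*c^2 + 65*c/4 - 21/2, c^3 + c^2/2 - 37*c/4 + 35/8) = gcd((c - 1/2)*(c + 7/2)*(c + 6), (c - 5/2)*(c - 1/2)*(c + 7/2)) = c^2 + 3*c - 7/4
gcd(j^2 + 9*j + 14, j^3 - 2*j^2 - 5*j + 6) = j + 2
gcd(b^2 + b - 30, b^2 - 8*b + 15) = b - 5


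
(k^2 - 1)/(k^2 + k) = (k - 1)/k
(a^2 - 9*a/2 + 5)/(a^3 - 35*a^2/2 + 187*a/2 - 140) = (a - 2)/(a^2 - 15*a + 56)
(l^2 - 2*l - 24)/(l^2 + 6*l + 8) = (l - 6)/(l + 2)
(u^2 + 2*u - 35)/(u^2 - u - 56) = (u - 5)/(u - 8)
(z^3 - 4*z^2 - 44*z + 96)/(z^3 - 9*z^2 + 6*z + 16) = (z + 6)/(z + 1)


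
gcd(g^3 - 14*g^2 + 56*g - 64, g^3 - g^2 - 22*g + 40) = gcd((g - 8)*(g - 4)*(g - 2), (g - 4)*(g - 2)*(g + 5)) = g^2 - 6*g + 8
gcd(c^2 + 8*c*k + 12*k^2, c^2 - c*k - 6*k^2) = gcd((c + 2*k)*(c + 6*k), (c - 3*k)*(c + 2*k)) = c + 2*k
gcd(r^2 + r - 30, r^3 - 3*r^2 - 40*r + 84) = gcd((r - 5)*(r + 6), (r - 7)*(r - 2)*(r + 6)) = r + 6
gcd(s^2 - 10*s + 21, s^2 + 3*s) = 1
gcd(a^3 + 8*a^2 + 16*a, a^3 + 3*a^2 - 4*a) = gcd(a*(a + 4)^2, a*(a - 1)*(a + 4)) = a^2 + 4*a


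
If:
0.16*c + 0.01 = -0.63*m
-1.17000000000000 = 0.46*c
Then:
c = -2.54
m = 0.63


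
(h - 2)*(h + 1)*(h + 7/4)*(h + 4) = h^4 + 19*h^3/4 - 3*h^2/4 - 37*h/2 - 14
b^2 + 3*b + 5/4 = (b + 1/2)*(b + 5/2)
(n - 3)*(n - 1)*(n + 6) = n^3 + 2*n^2 - 21*n + 18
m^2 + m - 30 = (m - 5)*(m + 6)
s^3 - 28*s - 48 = (s - 6)*(s + 2)*(s + 4)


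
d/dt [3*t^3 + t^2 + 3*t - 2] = 9*t^2 + 2*t + 3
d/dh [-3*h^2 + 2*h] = 2 - 6*h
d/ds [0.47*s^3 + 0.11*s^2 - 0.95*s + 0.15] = 1.41*s^2 + 0.22*s - 0.95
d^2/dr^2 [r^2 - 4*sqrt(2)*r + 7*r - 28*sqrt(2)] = 2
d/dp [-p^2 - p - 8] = -2*p - 1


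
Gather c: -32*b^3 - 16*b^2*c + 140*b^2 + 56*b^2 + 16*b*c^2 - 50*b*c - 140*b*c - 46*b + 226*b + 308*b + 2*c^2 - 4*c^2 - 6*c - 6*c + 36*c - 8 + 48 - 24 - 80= -32*b^3 + 196*b^2 + 488*b + c^2*(16*b - 2) + c*(-16*b^2 - 190*b + 24) - 64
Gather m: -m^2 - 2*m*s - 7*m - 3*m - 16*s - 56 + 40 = -m^2 + m*(-2*s - 10) - 16*s - 16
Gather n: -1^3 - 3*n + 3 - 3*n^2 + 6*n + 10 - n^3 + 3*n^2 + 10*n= -n^3 + 13*n + 12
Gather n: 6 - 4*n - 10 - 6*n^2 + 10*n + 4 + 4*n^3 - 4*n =4*n^3 - 6*n^2 + 2*n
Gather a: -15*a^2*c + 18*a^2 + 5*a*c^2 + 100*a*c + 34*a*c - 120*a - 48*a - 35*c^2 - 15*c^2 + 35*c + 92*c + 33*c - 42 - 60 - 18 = a^2*(18 - 15*c) + a*(5*c^2 + 134*c - 168) - 50*c^2 + 160*c - 120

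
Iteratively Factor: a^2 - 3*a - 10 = (a + 2)*(a - 5)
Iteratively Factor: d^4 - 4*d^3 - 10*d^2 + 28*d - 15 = (d - 1)*(d^3 - 3*d^2 - 13*d + 15) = (d - 5)*(d - 1)*(d^2 + 2*d - 3) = (d - 5)*(d - 1)*(d + 3)*(d - 1)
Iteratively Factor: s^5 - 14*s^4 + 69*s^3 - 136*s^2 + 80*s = (s - 4)*(s^4 - 10*s^3 + 29*s^2 - 20*s) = (s - 4)*(s - 1)*(s^3 - 9*s^2 + 20*s) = s*(s - 4)*(s - 1)*(s^2 - 9*s + 20) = s*(s - 4)^2*(s - 1)*(s - 5)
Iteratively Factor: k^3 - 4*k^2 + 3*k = (k - 3)*(k^2 - k) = k*(k - 3)*(k - 1)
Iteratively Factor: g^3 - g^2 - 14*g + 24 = (g - 2)*(g^2 + g - 12) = (g - 3)*(g - 2)*(g + 4)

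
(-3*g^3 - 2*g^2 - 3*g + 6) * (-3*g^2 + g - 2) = 9*g^5 + 3*g^4 + 13*g^3 - 17*g^2 + 12*g - 12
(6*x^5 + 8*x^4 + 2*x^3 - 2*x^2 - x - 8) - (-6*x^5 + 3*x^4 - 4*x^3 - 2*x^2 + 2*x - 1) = 12*x^5 + 5*x^4 + 6*x^3 - 3*x - 7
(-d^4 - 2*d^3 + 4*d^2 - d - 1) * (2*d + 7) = -2*d^5 - 11*d^4 - 6*d^3 + 26*d^2 - 9*d - 7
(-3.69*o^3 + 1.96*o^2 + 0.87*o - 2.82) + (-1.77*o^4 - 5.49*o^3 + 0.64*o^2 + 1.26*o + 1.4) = -1.77*o^4 - 9.18*o^3 + 2.6*o^2 + 2.13*o - 1.42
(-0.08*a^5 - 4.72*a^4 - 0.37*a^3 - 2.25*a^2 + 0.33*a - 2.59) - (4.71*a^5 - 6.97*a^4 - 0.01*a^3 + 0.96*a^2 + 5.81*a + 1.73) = -4.79*a^5 + 2.25*a^4 - 0.36*a^3 - 3.21*a^2 - 5.48*a - 4.32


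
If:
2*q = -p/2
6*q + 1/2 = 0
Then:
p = 1/3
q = -1/12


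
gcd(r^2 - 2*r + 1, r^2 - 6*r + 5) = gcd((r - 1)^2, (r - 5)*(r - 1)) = r - 1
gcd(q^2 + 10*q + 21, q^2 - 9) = q + 3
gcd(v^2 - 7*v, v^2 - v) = v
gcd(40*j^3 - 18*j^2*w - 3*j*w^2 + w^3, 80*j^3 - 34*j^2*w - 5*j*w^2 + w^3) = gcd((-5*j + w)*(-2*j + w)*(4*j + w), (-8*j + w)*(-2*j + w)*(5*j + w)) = -2*j + w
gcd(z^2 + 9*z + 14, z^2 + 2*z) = z + 2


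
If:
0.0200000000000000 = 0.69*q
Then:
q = 0.03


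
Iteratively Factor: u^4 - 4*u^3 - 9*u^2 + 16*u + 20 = (u - 2)*(u^3 - 2*u^2 - 13*u - 10) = (u - 2)*(u + 1)*(u^2 - 3*u - 10) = (u - 2)*(u + 1)*(u + 2)*(u - 5)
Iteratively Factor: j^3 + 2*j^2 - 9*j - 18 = (j - 3)*(j^2 + 5*j + 6) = (j - 3)*(j + 2)*(j + 3)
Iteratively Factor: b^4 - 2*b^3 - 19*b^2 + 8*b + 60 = (b + 3)*(b^3 - 5*b^2 - 4*b + 20) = (b - 2)*(b + 3)*(b^2 - 3*b - 10) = (b - 5)*(b - 2)*(b + 3)*(b + 2)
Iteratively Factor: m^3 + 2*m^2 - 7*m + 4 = (m - 1)*(m^2 + 3*m - 4) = (m - 1)^2*(m + 4)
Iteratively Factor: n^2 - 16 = (n + 4)*(n - 4)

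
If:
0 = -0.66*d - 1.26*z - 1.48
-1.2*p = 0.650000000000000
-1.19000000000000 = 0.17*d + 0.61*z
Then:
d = 3.17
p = -0.54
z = -2.83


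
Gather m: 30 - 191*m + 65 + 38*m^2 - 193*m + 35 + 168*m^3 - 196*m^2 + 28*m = 168*m^3 - 158*m^2 - 356*m + 130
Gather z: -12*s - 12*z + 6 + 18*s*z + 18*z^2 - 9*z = -12*s + 18*z^2 + z*(18*s - 21) + 6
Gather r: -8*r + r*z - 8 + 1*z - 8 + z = r*(z - 8) + 2*z - 16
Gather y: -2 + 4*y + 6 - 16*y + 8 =12 - 12*y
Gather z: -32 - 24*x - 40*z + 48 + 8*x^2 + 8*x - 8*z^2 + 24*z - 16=8*x^2 - 16*x - 8*z^2 - 16*z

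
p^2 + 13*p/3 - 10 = (p - 5/3)*(p + 6)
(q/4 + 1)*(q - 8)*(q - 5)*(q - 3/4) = q^4/4 - 39*q^3/16 - 21*q^2/16 + 169*q/4 - 30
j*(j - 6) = j^2 - 6*j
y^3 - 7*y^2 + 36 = (y - 6)*(y - 3)*(y + 2)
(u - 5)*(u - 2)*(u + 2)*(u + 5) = u^4 - 29*u^2 + 100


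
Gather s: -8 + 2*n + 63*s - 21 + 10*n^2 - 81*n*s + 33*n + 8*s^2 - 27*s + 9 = 10*n^2 + 35*n + 8*s^2 + s*(36 - 81*n) - 20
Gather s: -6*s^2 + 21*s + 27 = -6*s^2 + 21*s + 27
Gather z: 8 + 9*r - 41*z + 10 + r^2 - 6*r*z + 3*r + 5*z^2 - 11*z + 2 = r^2 + 12*r + 5*z^2 + z*(-6*r - 52) + 20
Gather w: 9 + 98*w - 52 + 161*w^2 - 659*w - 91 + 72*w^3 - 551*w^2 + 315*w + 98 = 72*w^3 - 390*w^2 - 246*w - 36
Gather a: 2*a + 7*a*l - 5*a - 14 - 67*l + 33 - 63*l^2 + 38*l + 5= a*(7*l - 3) - 63*l^2 - 29*l + 24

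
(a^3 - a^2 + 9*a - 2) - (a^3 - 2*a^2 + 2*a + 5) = a^2 + 7*a - 7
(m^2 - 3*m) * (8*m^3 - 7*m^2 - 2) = 8*m^5 - 31*m^4 + 21*m^3 - 2*m^2 + 6*m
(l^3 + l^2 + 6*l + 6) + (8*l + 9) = l^3 + l^2 + 14*l + 15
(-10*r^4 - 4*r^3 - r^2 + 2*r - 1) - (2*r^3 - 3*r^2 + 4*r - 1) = -10*r^4 - 6*r^3 + 2*r^2 - 2*r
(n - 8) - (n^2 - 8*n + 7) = -n^2 + 9*n - 15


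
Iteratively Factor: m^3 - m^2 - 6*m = (m + 2)*(m^2 - 3*m) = (m - 3)*(m + 2)*(m)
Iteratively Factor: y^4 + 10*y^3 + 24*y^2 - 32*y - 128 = (y + 4)*(y^3 + 6*y^2 - 32) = (y + 4)^2*(y^2 + 2*y - 8) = (y + 4)^3*(y - 2)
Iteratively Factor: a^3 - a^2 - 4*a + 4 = (a - 1)*(a^2 - 4) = (a - 1)*(a + 2)*(a - 2)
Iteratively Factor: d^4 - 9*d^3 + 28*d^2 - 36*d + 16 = (d - 2)*(d^3 - 7*d^2 + 14*d - 8) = (d - 2)*(d - 1)*(d^2 - 6*d + 8) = (d - 4)*(d - 2)*(d - 1)*(d - 2)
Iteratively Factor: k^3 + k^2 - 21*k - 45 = (k - 5)*(k^2 + 6*k + 9) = (k - 5)*(k + 3)*(k + 3)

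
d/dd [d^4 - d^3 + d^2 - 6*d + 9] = 4*d^3 - 3*d^2 + 2*d - 6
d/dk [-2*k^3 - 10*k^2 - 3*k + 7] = -6*k^2 - 20*k - 3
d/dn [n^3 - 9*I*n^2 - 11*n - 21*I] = 3*n^2 - 18*I*n - 11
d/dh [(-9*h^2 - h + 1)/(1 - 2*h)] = (18*h^2 - 18*h + 1)/(4*h^2 - 4*h + 1)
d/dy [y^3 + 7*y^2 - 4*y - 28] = 3*y^2 + 14*y - 4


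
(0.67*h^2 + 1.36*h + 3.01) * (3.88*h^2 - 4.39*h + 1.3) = 2.5996*h^4 + 2.3355*h^3 + 6.5794*h^2 - 11.4459*h + 3.913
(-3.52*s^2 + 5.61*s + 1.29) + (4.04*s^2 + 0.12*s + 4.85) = 0.52*s^2 + 5.73*s + 6.14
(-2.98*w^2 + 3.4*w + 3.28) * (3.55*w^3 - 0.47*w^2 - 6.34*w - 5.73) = -10.579*w^5 + 13.4706*w^4 + 28.9392*w^3 - 6.02219999999999*w^2 - 40.2772*w - 18.7944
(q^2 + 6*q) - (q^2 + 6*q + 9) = -9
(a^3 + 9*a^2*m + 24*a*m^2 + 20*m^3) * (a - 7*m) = a^4 + 2*a^3*m - 39*a^2*m^2 - 148*a*m^3 - 140*m^4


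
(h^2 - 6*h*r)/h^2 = (h - 6*r)/h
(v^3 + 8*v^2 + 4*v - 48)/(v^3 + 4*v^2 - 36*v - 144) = (v - 2)/(v - 6)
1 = 1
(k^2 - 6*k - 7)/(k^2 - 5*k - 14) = (k + 1)/(k + 2)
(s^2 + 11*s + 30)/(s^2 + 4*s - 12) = (s + 5)/(s - 2)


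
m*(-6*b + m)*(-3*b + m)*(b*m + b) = 18*b^3*m^2 + 18*b^3*m - 9*b^2*m^3 - 9*b^2*m^2 + b*m^4 + b*m^3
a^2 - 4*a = a*(a - 4)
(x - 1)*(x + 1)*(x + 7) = x^3 + 7*x^2 - x - 7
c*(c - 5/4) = c^2 - 5*c/4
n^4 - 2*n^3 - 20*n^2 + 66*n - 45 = (n - 3)^2*(n - 1)*(n + 5)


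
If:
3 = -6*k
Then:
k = -1/2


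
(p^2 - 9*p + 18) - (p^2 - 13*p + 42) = 4*p - 24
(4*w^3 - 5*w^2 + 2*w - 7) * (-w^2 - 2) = -4*w^5 + 5*w^4 - 10*w^3 + 17*w^2 - 4*w + 14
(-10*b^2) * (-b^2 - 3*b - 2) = 10*b^4 + 30*b^3 + 20*b^2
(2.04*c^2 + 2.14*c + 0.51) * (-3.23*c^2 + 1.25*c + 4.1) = -6.5892*c^4 - 4.3622*c^3 + 9.3917*c^2 + 9.4115*c + 2.091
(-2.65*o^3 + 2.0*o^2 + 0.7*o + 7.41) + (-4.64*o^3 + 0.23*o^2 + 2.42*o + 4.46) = -7.29*o^3 + 2.23*o^2 + 3.12*o + 11.87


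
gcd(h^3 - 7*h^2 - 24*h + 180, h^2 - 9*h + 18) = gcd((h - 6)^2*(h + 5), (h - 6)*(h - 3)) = h - 6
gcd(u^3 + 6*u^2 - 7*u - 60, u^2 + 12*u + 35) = u + 5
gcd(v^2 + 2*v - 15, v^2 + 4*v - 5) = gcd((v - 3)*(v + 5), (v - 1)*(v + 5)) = v + 5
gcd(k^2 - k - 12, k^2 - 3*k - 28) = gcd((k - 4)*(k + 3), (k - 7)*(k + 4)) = 1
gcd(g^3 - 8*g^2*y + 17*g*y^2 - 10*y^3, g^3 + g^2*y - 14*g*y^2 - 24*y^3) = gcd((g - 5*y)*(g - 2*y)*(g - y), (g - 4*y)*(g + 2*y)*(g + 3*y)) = 1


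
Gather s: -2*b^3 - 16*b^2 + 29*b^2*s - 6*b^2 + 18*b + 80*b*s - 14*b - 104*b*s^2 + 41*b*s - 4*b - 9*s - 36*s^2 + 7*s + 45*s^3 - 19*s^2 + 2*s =-2*b^3 - 22*b^2 + 45*s^3 + s^2*(-104*b - 55) + s*(29*b^2 + 121*b)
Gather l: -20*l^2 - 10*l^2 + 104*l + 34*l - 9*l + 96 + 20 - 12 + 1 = -30*l^2 + 129*l + 105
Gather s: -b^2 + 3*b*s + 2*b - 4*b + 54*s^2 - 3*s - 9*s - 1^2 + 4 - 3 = -b^2 - 2*b + 54*s^2 + s*(3*b - 12)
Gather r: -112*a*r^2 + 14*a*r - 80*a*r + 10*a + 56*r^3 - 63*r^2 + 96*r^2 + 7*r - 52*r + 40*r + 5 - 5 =10*a + 56*r^3 + r^2*(33 - 112*a) + r*(-66*a - 5)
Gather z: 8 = 8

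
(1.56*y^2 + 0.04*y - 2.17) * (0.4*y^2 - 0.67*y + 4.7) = 0.624*y^4 - 1.0292*y^3 + 6.4372*y^2 + 1.6419*y - 10.199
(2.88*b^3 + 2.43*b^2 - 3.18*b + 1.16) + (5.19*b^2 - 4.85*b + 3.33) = 2.88*b^3 + 7.62*b^2 - 8.03*b + 4.49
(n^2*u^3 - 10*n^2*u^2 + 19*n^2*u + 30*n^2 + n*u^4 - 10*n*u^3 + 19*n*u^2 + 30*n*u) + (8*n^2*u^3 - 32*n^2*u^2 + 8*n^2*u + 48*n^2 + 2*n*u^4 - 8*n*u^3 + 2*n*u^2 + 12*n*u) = 9*n^2*u^3 - 42*n^2*u^2 + 27*n^2*u + 78*n^2 + 3*n*u^4 - 18*n*u^3 + 21*n*u^2 + 42*n*u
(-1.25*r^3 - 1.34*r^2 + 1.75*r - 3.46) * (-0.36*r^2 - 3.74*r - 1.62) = 0.45*r^5 + 5.1574*r^4 + 6.4066*r^3 - 3.1286*r^2 + 10.1054*r + 5.6052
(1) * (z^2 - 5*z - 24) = z^2 - 5*z - 24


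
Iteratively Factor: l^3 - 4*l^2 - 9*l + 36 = (l - 3)*(l^2 - l - 12) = (l - 3)*(l + 3)*(l - 4)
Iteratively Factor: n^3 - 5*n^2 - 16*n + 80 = (n + 4)*(n^2 - 9*n + 20) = (n - 5)*(n + 4)*(n - 4)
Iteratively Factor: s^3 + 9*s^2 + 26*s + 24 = (s + 3)*(s^2 + 6*s + 8) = (s + 3)*(s + 4)*(s + 2)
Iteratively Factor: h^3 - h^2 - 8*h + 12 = (h + 3)*(h^2 - 4*h + 4) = (h - 2)*(h + 3)*(h - 2)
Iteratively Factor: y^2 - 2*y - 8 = (y - 4)*(y + 2)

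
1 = 1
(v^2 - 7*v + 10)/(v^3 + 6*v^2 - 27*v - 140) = (v - 2)/(v^2 + 11*v + 28)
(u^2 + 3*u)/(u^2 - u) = (u + 3)/(u - 1)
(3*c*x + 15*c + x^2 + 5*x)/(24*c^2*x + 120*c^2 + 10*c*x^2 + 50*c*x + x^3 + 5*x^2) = (3*c + x)/(24*c^2 + 10*c*x + x^2)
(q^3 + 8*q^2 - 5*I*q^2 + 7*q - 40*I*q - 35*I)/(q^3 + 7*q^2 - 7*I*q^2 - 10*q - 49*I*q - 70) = (q + 1)/(q - 2*I)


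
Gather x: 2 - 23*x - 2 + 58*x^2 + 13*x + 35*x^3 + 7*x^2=35*x^3 + 65*x^2 - 10*x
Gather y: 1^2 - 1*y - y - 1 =-2*y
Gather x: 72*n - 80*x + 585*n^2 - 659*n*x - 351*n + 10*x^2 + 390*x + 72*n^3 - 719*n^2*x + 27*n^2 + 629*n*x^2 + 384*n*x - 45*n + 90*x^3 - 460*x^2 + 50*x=72*n^3 + 612*n^2 - 324*n + 90*x^3 + x^2*(629*n - 450) + x*(-719*n^2 - 275*n + 360)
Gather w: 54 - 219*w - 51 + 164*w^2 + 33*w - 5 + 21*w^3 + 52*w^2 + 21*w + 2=21*w^3 + 216*w^2 - 165*w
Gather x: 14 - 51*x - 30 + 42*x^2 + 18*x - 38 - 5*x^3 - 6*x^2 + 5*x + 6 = -5*x^3 + 36*x^2 - 28*x - 48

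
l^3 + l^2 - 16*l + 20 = (l - 2)^2*(l + 5)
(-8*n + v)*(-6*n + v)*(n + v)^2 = 48*n^4 + 82*n^3*v + 21*n^2*v^2 - 12*n*v^3 + v^4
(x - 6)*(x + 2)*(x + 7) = x^3 + 3*x^2 - 40*x - 84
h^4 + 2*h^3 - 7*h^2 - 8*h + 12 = (h - 2)*(h - 1)*(h + 2)*(h + 3)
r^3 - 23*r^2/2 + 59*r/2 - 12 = (r - 8)*(r - 3)*(r - 1/2)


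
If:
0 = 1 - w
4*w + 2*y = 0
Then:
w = 1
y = -2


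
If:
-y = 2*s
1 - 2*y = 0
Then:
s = -1/4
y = 1/2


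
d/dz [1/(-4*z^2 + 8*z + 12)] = (z - 1)/(2*(-z^2 + 2*z + 3)^2)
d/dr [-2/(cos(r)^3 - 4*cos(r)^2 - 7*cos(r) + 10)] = 2*(-3*cos(r)^2 + 8*cos(r) + 7)*sin(r)/(cos(r)^3 - 4*cos(r)^2 - 7*cos(r) + 10)^2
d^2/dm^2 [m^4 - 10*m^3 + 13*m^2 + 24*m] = 12*m^2 - 60*m + 26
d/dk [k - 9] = 1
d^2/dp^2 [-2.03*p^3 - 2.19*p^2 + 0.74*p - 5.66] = -12.18*p - 4.38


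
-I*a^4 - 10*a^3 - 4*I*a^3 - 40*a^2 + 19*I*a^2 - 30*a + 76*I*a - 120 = (a + 4)*(a - 6*I)*(a - 5*I)*(-I*a + 1)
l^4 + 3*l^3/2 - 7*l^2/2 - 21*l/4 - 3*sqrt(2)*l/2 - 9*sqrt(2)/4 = (l + 3/2)*(l - 3*sqrt(2)/2)*(l + sqrt(2)/2)*(l + sqrt(2))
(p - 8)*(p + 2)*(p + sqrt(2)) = p^3 - 6*p^2 + sqrt(2)*p^2 - 16*p - 6*sqrt(2)*p - 16*sqrt(2)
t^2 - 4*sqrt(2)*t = t*(t - 4*sqrt(2))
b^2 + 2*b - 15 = (b - 3)*(b + 5)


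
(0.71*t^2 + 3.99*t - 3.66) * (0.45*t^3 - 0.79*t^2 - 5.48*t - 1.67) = 0.3195*t^5 + 1.2346*t^4 - 8.6899*t^3 - 20.1595*t^2 + 13.3935*t + 6.1122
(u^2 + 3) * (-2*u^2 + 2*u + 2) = -2*u^4 + 2*u^3 - 4*u^2 + 6*u + 6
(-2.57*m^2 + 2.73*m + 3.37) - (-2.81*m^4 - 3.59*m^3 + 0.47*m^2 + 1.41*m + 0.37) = 2.81*m^4 + 3.59*m^3 - 3.04*m^2 + 1.32*m + 3.0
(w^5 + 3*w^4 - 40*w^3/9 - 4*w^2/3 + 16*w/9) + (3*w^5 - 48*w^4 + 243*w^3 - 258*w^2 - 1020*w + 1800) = 4*w^5 - 45*w^4 + 2147*w^3/9 - 778*w^2/3 - 9164*w/9 + 1800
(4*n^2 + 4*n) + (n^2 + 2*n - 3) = 5*n^2 + 6*n - 3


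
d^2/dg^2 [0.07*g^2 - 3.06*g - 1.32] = 0.140000000000000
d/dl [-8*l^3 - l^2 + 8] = 2*l*(-12*l - 1)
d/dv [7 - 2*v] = -2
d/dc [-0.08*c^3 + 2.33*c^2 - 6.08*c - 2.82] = -0.24*c^2 + 4.66*c - 6.08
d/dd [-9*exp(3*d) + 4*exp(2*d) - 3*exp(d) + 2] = (-27*exp(2*d) + 8*exp(d) - 3)*exp(d)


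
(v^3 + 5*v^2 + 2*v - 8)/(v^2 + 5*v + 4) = (v^2 + v - 2)/(v + 1)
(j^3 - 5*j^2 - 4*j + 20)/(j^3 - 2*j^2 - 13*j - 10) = (j - 2)/(j + 1)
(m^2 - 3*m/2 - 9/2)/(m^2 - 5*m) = (2*m^2 - 3*m - 9)/(2*m*(m - 5))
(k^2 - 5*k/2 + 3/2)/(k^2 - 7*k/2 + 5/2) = (2*k - 3)/(2*k - 5)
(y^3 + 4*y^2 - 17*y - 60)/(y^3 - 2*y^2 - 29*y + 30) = (y^2 - y - 12)/(y^2 - 7*y + 6)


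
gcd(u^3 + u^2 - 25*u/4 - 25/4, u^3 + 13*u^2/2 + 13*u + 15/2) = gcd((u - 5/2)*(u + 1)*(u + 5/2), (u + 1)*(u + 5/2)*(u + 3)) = u^2 + 7*u/2 + 5/2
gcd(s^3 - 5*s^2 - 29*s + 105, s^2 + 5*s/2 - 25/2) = s + 5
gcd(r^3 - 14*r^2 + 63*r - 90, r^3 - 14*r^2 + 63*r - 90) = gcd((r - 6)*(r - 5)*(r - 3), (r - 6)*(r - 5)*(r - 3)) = r^3 - 14*r^2 + 63*r - 90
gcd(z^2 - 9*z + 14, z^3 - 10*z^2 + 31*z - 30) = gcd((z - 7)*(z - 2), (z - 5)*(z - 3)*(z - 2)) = z - 2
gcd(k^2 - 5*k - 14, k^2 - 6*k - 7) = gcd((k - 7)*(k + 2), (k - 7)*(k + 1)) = k - 7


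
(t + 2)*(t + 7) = t^2 + 9*t + 14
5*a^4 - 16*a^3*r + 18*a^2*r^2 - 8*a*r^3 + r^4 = (-5*a + r)*(-a + r)^3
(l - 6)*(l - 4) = l^2 - 10*l + 24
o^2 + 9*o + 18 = (o + 3)*(o + 6)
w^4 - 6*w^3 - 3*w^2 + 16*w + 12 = (w - 6)*(w - 2)*(w + 1)^2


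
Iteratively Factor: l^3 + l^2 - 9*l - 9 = (l + 3)*(l^2 - 2*l - 3) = (l - 3)*(l + 3)*(l + 1)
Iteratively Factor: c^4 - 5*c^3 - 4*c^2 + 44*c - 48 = (c - 2)*(c^3 - 3*c^2 - 10*c + 24) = (c - 2)^2*(c^2 - c - 12) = (c - 2)^2*(c + 3)*(c - 4)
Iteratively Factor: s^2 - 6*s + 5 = (s - 1)*(s - 5)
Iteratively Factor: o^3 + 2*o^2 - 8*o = (o + 4)*(o^2 - 2*o) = o*(o + 4)*(o - 2)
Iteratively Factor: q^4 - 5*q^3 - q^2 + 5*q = (q - 5)*(q^3 - q) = (q - 5)*(q - 1)*(q^2 + q) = q*(q - 5)*(q - 1)*(q + 1)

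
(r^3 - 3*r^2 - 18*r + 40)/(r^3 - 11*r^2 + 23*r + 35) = (r^2 + 2*r - 8)/(r^2 - 6*r - 7)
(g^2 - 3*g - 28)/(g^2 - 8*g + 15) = (g^2 - 3*g - 28)/(g^2 - 8*g + 15)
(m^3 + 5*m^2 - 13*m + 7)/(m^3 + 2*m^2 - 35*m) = (m^2 - 2*m + 1)/(m*(m - 5))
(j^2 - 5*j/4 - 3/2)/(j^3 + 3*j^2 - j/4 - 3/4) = (4*j^2 - 5*j - 6)/(4*j^3 + 12*j^2 - j - 3)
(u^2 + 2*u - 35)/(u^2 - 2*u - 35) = (-u^2 - 2*u + 35)/(-u^2 + 2*u + 35)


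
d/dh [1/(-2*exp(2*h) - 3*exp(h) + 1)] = (4*exp(h) + 3)*exp(h)/(2*exp(2*h) + 3*exp(h) - 1)^2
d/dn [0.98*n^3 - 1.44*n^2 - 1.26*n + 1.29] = 2.94*n^2 - 2.88*n - 1.26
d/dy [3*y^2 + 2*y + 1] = 6*y + 2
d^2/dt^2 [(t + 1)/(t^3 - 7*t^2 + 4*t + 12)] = 2*(3*t^2 - 24*t + 52)/(t^6 - 24*t^5 + 228*t^4 - 1088*t^3 + 2736*t^2 - 3456*t + 1728)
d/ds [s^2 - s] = 2*s - 1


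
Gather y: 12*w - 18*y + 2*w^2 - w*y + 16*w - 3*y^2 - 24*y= 2*w^2 + 28*w - 3*y^2 + y*(-w - 42)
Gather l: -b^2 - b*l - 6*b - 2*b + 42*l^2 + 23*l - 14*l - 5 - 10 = -b^2 - 8*b + 42*l^2 + l*(9 - b) - 15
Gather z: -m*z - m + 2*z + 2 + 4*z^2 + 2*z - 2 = -m + 4*z^2 + z*(4 - m)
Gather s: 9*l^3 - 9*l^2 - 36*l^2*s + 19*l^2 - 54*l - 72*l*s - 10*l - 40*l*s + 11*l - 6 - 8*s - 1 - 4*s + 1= 9*l^3 + 10*l^2 - 53*l + s*(-36*l^2 - 112*l - 12) - 6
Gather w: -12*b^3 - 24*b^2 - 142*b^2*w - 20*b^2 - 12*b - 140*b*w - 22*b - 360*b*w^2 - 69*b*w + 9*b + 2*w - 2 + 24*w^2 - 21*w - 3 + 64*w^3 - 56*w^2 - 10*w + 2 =-12*b^3 - 44*b^2 - 25*b + 64*w^3 + w^2*(-360*b - 32) + w*(-142*b^2 - 209*b - 29) - 3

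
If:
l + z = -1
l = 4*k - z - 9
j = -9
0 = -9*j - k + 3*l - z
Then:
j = -9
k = 2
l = -20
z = 19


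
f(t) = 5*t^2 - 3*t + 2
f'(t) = 10*t - 3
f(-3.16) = 61.41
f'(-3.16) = -34.60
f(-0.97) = 9.61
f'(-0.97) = -12.70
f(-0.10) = 2.35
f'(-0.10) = -4.00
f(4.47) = 88.49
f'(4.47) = 41.70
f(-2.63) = 44.47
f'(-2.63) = -29.30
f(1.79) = 12.65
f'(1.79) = 14.90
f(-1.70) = 21.55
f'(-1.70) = -20.00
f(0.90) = 3.35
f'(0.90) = 6.00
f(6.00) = 164.00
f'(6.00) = 57.00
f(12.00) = 686.00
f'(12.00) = 117.00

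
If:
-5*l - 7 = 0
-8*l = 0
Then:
No Solution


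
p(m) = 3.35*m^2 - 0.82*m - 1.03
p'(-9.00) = -61.12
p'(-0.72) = -5.64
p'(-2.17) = -15.36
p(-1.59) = 8.74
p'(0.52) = 2.66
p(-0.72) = 1.30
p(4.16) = 53.53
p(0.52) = -0.55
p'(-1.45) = -10.54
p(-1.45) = 7.20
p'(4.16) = 27.05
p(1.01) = 1.56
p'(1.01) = 5.95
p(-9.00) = 277.70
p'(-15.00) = -101.32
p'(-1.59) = -11.47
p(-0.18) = -0.77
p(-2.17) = 16.52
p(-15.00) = 765.02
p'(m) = 6.7*m - 0.82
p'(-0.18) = -2.03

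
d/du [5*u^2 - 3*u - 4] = 10*u - 3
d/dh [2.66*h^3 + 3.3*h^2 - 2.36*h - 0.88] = 7.98*h^2 + 6.6*h - 2.36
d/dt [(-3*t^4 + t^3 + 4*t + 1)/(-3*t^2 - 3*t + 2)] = (18*t^5 + 24*t^4 - 30*t^3 + 18*t^2 + 6*t + 11)/(9*t^4 + 18*t^3 - 3*t^2 - 12*t + 4)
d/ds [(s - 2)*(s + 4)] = 2*s + 2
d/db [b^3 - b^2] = b*(3*b - 2)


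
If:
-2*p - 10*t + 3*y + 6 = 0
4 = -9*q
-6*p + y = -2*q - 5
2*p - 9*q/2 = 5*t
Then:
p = 31/36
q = -4/9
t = 67/90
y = 19/18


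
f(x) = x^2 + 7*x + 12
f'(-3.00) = 1.00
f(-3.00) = 0.00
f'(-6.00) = -5.00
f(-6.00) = 6.00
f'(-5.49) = -3.98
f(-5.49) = 3.71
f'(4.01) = 15.02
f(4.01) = 56.15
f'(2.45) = 11.90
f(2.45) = 35.15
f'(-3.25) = 0.50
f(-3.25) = -0.19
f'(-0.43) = 6.14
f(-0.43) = 9.17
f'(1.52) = 10.04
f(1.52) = 24.95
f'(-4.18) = -1.36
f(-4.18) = 0.21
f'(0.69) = 8.38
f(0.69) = 17.31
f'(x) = 2*x + 7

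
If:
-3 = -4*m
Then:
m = 3/4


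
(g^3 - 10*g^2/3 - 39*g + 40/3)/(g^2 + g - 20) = (3*g^2 - 25*g + 8)/(3*(g - 4))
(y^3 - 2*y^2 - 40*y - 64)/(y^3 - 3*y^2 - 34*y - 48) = (y + 4)/(y + 3)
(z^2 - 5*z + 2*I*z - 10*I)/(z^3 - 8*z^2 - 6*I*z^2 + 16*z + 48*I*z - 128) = (z - 5)/(z^2 - 8*z*(1 + I) + 64*I)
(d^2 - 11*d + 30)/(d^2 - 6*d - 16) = (-d^2 + 11*d - 30)/(-d^2 + 6*d + 16)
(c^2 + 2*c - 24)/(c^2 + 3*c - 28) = (c + 6)/(c + 7)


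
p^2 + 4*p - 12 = (p - 2)*(p + 6)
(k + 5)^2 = k^2 + 10*k + 25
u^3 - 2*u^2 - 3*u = u*(u - 3)*(u + 1)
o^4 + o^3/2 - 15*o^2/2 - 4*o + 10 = (o - 5/2)*(o - 1)*(o + 2)^2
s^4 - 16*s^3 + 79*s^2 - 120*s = s*(s - 8)*(s - 5)*(s - 3)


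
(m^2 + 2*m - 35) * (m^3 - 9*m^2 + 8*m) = m^5 - 7*m^4 - 45*m^3 + 331*m^2 - 280*m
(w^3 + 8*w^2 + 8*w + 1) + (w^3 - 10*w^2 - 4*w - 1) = 2*w^3 - 2*w^2 + 4*w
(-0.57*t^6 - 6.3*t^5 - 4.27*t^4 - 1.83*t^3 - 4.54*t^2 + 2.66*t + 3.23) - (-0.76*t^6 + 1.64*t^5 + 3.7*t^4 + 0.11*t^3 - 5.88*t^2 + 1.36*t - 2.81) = 0.19*t^6 - 7.94*t^5 - 7.97*t^4 - 1.94*t^3 + 1.34*t^2 + 1.3*t + 6.04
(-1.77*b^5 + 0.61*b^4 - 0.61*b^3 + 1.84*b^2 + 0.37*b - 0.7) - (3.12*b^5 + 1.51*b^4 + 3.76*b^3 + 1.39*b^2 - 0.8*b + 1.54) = -4.89*b^5 - 0.9*b^4 - 4.37*b^3 + 0.45*b^2 + 1.17*b - 2.24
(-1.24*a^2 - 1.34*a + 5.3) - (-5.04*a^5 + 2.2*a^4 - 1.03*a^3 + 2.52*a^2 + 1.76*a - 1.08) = 5.04*a^5 - 2.2*a^4 + 1.03*a^3 - 3.76*a^2 - 3.1*a + 6.38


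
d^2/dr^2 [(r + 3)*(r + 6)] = 2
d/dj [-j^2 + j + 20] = 1 - 2*j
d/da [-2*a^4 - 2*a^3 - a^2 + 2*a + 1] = -8*a^3 - 6*a^2 - 2*a + 2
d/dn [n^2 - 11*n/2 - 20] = 2*n - 11/2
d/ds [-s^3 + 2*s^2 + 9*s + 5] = -3*s^2 + 4*s + 9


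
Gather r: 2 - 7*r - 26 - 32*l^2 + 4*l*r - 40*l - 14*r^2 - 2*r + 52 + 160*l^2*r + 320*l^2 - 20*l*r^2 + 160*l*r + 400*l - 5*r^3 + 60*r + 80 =288*l^2 + 360*l - 5*r^3 + r^2*(-20*l - 14) + r*(160*l^2 + 164*l + 51) + 108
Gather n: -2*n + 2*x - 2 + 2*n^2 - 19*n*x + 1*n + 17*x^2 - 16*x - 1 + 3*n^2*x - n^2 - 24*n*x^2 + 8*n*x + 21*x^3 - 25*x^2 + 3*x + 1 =n^2*(3*x + 1) + n*(-24*x^2 - 11*x - 1) + 21*x^3 - 8*x^2 - 11*x - 2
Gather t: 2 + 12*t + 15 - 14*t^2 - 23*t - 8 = -14*t^2 - 11*t + 9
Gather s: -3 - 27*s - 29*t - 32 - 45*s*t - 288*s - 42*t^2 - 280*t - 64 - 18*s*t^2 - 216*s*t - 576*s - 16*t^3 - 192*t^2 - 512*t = s*(-18*t^2 - 261*t - 891) - 16*t^3 - 234*t^2 - 821*t - 99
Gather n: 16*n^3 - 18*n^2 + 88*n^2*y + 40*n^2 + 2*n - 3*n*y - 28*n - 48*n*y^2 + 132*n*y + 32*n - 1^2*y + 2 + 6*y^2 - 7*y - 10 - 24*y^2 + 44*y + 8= 16*n^3 + n^2*(88*y + 22) + n*(-48*y^2 + 129*y + 6) - 18*y^2 + 36*y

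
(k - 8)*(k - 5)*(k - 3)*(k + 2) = k^4 - 14*k^3 + 47*k^2 + 38*k - 240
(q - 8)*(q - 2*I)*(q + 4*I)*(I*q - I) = I*q^4 - 2*q^3 - 9*I*q^3 + 18*q^2 + 16*I*q^2 - 16*q - 72*I*q + 64*I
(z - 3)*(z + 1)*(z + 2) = z^3 - 7*z - 6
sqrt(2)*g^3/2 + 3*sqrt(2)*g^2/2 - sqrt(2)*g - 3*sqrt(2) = (g + 3)*(g - sqrt(2))*(sqrt(2)*g/2 + 1)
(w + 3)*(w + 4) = w^2 + 7*w + 12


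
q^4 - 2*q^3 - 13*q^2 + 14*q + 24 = (q - 4)*(q - 2)*(q + 1)*(q + 3)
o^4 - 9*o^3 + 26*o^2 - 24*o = o*(o - 4)*(o - 3)*(o - 2)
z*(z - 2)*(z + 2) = z^3 - 4*z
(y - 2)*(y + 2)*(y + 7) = y^3 + 7*y^2 - 4*y - 28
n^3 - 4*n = n*(n - 2)*(n + 2)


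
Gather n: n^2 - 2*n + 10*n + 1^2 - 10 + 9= n^2 + 8*n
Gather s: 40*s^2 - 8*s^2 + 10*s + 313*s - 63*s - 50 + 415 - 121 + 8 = 32*s^2 + 260*s + 252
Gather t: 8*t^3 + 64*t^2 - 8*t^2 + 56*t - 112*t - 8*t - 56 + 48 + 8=8*t^3 + 56*t^2 - 64*t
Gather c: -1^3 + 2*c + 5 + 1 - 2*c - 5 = 0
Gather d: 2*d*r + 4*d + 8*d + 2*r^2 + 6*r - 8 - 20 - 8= d*(2*r + 12) + 2*r^2 + 6*r - 36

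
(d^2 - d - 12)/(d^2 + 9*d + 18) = (d - 4)/(d + 6)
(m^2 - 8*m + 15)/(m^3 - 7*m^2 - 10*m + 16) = (m^2 - 8*m + 15)/(m^3 - 7*m^2 - 10*m + 16)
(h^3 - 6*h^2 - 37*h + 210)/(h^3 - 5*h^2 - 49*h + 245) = (h + 6)/(h + 7)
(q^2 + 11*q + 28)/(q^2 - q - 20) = (q + 7)/(q - 5)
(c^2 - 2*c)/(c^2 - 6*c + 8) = c/(c - 4)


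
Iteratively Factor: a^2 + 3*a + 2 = (a + 1)*(a + 2)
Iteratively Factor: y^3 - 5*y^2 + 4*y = (y - 1)*(y^2 - 4*y) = (y - 4)*(y - 1)*(y)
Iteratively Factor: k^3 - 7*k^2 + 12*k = (k)*(k^2 - 7*k + 12) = k*(k - 4)*(k - 3)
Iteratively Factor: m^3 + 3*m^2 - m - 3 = (m + 3)*(m^2 - 1) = (m - 1)*(m + 3)*(m + 1)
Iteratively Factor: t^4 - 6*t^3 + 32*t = (t)*(t^3 - 6*t^2 + 32) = t*(t - 4)*(t^2 - 2*t - 8) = t*(t - 4)*(t + 2)*(t - 4)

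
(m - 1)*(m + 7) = m^2 + 6*m - 7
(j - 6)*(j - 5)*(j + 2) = j^3 - 9*j^2 + 8*j + 60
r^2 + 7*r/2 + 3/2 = (r + 1/2)*(r + 3)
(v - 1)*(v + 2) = v^2 + v - 2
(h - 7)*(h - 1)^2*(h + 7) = h^4 - 2*h^3 - 48*h^2 + 98*h - 49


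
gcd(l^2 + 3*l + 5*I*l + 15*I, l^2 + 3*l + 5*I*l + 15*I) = l^2 + l*(3 + 5*I) + 15*I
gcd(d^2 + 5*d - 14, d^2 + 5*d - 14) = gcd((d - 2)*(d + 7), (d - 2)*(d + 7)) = d^2 + 5*d - 14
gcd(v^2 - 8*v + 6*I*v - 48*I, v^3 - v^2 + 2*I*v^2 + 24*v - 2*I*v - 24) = v + 6*I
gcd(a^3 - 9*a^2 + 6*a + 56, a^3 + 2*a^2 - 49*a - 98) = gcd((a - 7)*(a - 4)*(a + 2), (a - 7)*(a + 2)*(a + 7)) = a^2 - 5*a - 14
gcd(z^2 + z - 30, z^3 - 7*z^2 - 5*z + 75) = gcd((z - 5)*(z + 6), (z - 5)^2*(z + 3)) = z - 5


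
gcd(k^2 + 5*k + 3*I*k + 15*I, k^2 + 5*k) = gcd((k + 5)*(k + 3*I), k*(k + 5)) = k + 5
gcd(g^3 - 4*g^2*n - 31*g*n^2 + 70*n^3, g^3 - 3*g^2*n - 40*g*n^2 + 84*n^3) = g^2 - 9*g*n + 14*n^2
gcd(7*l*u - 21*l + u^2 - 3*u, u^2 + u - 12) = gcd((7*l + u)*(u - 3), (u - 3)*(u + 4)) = u - 3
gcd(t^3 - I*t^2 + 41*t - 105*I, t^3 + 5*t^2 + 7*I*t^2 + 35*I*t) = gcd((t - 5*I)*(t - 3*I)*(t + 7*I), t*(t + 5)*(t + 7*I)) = t + 7*I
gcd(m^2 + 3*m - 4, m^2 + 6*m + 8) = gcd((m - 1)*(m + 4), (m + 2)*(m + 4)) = m + 4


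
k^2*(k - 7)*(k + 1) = k^4 - 6*k^3 - 7*k^2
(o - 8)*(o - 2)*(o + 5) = o^3 - 5*o^2 - 34*o + 80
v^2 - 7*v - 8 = (v - 8)*(v + 1)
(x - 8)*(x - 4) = x^2 - 12*x + 32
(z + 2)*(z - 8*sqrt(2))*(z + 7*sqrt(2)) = z^3 - sqrt(2)*z^2 + 2*z^2 - 112*z - 2*sqrt(2)*z - 224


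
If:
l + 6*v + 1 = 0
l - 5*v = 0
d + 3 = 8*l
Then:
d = -73/11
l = -5/11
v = -1/11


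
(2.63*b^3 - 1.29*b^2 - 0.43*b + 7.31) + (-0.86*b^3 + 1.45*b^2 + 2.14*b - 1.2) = 1.77*b^3 + 0.16*b^2 + 1.71*b + 6.11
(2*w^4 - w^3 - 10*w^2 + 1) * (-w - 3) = -2*w^5 - 5*w^4 + 13*w^3 + 30*w^2 - w - 3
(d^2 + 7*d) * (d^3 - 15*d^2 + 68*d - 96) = d^5 - 8*d^4 - 37*d^3 + 380*d^2 - 672*d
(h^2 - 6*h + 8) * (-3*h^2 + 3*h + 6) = -3*h^4 + 21*h^3 - 36*h^2 - 12*h + 48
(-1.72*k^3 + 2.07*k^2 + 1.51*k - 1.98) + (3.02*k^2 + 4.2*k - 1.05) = -1.72*k^3 + 5.09*k^2 + 5.71*k - 3.03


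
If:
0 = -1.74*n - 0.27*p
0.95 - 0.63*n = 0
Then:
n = 1.51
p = -9.72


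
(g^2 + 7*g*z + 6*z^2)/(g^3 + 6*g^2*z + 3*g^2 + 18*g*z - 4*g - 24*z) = (g + z)/(g^2 + 3*g - 4)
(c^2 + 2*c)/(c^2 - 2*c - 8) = c/(c - 4)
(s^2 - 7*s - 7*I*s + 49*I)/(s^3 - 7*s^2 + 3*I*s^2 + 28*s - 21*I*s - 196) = (s - 7*I)/(s^2 + 3*I*s + 28)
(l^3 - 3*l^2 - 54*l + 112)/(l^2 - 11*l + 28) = (l^3 - 3*l^2 - 54*l + 112)/(l^2 - 11*l + 28)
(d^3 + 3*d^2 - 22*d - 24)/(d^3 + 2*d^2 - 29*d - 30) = (d - 4)/(d - 5)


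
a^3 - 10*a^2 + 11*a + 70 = (a - 7)*(a - 5)*(a + 2)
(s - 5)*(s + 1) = s^2 - 4*s - 5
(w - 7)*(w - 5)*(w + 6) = w^3 - 6*w^2 - 37*w + 210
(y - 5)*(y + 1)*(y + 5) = y^3 + y^2 - 25*y - 25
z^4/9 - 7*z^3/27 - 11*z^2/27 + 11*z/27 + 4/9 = (z/3 + 1/3)^2*(z - 3)*(z - 4/3)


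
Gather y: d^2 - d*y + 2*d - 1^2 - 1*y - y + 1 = d^2 + 2*d + y*(-d - 2)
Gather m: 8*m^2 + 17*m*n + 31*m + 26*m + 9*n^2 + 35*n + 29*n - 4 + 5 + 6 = 8*m^2 + m*(17*n + 57) + 9*n^2 + 64*n + 7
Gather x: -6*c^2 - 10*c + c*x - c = -6*c^2 + c*x - 11*c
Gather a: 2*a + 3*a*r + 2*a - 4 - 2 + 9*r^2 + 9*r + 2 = a*(3*r + 4) + 9*r^2 + 9*r - 4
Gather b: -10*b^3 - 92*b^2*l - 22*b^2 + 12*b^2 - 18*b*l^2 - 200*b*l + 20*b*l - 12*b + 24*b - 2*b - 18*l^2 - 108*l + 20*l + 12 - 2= -10*b^3 + b^2*(-92*l - 10) + b*(-18*l^2 - 180*l + 10) - 18*l^2 - 88*l + 10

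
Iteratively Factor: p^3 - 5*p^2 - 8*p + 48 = (p + 3)*(p^2 - 8*p + 16) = (p - 4)*(p + 3)*(p - 4)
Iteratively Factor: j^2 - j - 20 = (j - 5)*(j + 4)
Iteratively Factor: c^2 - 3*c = (c)*(c - 3)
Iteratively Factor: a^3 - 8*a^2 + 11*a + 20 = (a + 1)*(a^2 - 9*a + 20) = (a - 5)*(a + 1)*(a - 4)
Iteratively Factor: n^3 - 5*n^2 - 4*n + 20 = (n - 2)*(n^2 - 3*n - 10) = (n - 5)*(n - 2)*(n + 2)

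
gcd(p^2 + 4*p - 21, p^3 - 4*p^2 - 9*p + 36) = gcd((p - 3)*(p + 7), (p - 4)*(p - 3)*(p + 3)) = p - 3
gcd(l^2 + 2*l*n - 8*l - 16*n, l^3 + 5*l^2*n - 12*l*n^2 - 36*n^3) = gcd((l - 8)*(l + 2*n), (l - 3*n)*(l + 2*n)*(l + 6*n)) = l + 2*n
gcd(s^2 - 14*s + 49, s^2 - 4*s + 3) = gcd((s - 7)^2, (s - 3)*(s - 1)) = 1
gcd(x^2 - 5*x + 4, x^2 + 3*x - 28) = x - 4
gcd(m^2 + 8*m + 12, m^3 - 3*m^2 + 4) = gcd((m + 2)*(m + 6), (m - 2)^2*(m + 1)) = 1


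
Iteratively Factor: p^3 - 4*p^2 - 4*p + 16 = (p - 4)*(p^2 - 4) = (p - 4)*(p + 2)*(p - 2)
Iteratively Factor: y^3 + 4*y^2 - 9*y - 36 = (y + 3)*(y^2 + y - 12) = (y - 3)*(y + 3)*(y + 4)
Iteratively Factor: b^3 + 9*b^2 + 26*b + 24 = (b + 2)*(b^2 + 7*b + 12) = (b + 2)*(b + 3)*(b + 4)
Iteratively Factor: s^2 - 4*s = (s)*(s - 4)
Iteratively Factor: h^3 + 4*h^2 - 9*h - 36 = (h - 3)*(h^2 + 7*h + 12) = (h - 3)*(h + 4)*(h + 3)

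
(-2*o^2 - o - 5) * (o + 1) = -2*o^3 - 3*o^2 - 6*o - 5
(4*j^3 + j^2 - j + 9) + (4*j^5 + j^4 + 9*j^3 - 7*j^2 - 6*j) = 4*j^5 + j^4 + 13*j^3 - 6*j^2 - 7*j + 9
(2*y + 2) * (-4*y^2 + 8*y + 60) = -8*y^3 + 8*y^2 + 136*y + 120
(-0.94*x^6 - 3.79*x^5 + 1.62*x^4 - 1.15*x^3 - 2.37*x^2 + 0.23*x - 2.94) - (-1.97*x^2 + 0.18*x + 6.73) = -0.94*x^6 - 3.79*x^5 + 1.62*x^4 - 1.15*x^3 - 0.4*x^2 + 0.05*x - 9.67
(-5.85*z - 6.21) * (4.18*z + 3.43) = -24.453*z^2 - 46.0233*z - 21.3003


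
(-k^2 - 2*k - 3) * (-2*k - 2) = 2*k^3 + 6*k^2 + 10*k + 6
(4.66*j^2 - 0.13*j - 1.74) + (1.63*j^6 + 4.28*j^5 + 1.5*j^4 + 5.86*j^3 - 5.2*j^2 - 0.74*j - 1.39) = 1.63*j^6 + 4.28*j^5 + 1.5*j^4 + 5.86*j^3 - 0.54*j^2 - 0.87*j - 3.13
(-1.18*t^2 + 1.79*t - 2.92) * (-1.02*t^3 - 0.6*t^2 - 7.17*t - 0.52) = 1.2036*t^5 - 1.1178*t^4 + 10.365*t^3 - 10.4687*t^2 + 20.0056*t + 1.5184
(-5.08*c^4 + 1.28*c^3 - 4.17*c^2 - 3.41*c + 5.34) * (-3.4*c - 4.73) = 17.272*c^5 + 19.6764*c^4 + 8.1236*c^3 + 31.3181*c^2 - 2.0267*c - 25.2582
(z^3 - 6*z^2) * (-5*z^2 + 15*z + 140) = -5*z^5 + 45*z^4 + 50*z^3 - 840*z^2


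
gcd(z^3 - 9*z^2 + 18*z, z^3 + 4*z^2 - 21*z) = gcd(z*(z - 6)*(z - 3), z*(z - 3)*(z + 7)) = z^2 - 3*z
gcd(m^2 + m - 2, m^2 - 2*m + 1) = m - 1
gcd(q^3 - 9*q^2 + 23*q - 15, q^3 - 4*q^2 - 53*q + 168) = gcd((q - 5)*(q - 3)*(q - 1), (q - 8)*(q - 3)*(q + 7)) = q - 3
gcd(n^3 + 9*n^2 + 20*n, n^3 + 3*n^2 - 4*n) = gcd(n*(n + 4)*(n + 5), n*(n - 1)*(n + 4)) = n^2 + 4*n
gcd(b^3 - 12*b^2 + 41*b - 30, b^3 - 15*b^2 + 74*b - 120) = b^2 - 11*b + 30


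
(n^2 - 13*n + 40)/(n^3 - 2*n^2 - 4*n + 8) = (n^2 - 13*n + 40)/(n^3 - 2*n^2 - 4*n + 8)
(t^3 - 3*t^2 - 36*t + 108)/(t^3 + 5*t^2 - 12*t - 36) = (t - 6)/(t + 2)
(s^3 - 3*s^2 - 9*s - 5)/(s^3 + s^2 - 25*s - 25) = (s + 1)/(s + 5)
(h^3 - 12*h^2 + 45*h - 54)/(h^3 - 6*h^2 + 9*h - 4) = (h^3 - 12*h^2 + 45*h - 54)/(h^3 - 6*h^2 + 9*h - 4)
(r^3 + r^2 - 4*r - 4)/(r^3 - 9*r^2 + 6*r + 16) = (r + 2)/(r - 8)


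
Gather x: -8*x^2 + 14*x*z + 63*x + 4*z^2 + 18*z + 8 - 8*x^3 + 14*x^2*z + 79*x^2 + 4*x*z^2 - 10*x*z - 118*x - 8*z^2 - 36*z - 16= -8*x^3 + x^2*(14*z + 71) + x*(4*z^2 + 4*z - 55) - 4*z^2 - 18*z - 8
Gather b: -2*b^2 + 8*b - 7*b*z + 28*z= -2*b^2 + b*(8 - 7*z) + 28*z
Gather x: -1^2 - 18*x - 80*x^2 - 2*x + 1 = -80*x^2 - 20*x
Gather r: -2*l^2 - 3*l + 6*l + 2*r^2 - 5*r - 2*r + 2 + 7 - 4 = -2*l^2 + 3*l + 2*r^2 - 7*r + 5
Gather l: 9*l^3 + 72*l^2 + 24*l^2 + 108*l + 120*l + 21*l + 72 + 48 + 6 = 9*l^3 + 96*l^2 + 249*l + 126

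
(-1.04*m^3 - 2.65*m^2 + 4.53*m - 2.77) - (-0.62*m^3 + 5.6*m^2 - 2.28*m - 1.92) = -0.42*m^3 - 8.25*m^2 + 6.81*m - 0.85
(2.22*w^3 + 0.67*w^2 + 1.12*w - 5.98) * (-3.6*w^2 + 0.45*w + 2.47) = -7.992*w^5 - 1.413*w^4 + 1.7529*w^3 + 23.6869*w^2 + 0.0754000000000001*w - 14.7706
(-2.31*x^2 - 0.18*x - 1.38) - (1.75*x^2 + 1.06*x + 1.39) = -4.06*x^2 - 1.24*x - 2.77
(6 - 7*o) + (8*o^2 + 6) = 8*o^2 - 7*o + 12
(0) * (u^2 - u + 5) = 0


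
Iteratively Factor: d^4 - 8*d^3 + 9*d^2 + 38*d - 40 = (d - 5)*(d^3 - 3*d^2 - 6*d + 8) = (d - 5)*(d + 2)*(d^2 - 5*d + 4) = (d - 5)*(d - 4)*(d + 2)*(d - 1)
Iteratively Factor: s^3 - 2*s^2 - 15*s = (s - 5)*(s^2 + 3*s) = s*(s - 5)*(s + 3)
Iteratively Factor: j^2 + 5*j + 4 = (j + 1)*(j + 4)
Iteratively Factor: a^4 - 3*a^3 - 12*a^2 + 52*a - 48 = (a - 3)*(a^3 - 12*a + 16) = (a - 3)*(a + 4)*(a^2 - 4*a + 4) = (a - 3)*(a - 2)*(a + 4)*(a - 2)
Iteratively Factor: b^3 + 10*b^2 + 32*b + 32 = (b + 4)*(b^2 + 6*b + 8) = (b + 2)*(b + 4)*(b + 4)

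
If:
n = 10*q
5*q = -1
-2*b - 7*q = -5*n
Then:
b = -43/10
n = -2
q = -1/5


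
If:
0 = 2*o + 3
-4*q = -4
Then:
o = -3/2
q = 1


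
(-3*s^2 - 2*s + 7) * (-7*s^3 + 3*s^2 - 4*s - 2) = 21*s^5 + 5*s^4 - 43*s^3 + 35*s^2 - 24*s - 14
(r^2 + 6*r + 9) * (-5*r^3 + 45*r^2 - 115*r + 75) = -5*r^5 + 15*r^4 + 110*r^3 - 210*r^2 - 585*r + 675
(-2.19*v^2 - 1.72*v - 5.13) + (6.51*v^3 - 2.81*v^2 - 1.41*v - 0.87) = 6.51*v^3 - 5.0*v^2 - 3.13*v - 6.0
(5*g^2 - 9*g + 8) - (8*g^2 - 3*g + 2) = -3*g^2 - 6*g + 6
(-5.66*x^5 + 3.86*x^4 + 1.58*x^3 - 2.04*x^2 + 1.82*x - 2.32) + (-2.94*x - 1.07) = -5.66*x^5 + 3.86*x^4 + 1.58*x^3 - 2.04*x^2 - 1.12*x - 3.39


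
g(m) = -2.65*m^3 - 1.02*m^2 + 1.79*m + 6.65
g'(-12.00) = -1118.53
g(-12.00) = 4417.49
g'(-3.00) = -63.64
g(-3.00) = 63.65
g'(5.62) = -260.77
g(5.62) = -485.89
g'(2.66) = -59.89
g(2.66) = -45.68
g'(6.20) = -316.46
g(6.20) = -653.03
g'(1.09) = -9.88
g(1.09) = 3.96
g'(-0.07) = 1.89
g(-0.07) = 6.52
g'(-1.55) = -14.15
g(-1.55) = 11.29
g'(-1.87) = -22.20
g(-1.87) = 17.06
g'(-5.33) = -213.19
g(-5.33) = 369.39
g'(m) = -7.95*m^2 - 2.04*m + 1.79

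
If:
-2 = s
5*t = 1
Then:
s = -2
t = 1/5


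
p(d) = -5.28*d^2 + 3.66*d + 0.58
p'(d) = 3.66 - 10.56*d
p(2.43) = -21.70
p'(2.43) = -22.00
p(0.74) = 0.40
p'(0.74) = -4.15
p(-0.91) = -7.12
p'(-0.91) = 13.27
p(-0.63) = -3.82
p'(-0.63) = 10.31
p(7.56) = -273.52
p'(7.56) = -76.17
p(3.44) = -49.31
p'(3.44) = -32.67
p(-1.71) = -21.12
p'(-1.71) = 21.72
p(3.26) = -43.60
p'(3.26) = -30.77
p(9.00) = -394.16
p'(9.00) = -91.38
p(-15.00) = -1242.32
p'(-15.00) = 162.06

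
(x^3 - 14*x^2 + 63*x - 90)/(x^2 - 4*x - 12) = (x^2 - 8*x + 15)/(x + 2)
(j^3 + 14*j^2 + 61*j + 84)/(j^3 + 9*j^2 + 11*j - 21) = (j + 4)/(j - 1)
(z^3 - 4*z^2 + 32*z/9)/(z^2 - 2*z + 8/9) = z*(3*z - 8)/(3*z - 2)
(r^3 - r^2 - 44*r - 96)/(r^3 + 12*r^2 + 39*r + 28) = (r^2 - 5*r - 24)/(r^2 + 8*r + 7)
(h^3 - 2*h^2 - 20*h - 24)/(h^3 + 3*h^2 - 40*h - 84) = (h + 2)/(h + 7)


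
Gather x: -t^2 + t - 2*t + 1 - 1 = -t^2 - t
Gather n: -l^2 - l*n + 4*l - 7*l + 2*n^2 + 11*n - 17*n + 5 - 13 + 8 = -l^2 - 3*l + 2*n^2 + n*(-l - 6)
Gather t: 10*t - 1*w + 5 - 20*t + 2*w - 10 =-10*t + w - 5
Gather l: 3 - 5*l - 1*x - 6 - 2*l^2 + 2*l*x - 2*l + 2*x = -2*l^2 + l*(2*x - 7) + x - 3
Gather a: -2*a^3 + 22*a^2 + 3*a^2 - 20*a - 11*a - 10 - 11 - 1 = -2*a^3 + 25*a^2 - 31*a - 22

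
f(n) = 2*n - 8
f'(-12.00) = 2.00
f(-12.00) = -32.00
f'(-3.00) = 2.00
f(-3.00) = -14.00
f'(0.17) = 2.00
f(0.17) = -7.66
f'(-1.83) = 2.00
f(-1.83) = -11.66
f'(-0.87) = 2.00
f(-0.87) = -9.74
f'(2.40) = 2.00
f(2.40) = -3.20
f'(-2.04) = 2.00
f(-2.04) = -12.08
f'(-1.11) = 2.00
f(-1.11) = -10.22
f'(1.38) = 2.00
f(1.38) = -5.24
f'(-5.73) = 2.00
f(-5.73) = -19.46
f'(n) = 2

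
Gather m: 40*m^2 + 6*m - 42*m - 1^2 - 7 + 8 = 40*m^2 - 36*m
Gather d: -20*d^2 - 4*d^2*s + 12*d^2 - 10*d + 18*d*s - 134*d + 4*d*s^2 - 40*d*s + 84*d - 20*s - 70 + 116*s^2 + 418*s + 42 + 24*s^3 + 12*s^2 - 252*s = d^2*(-4*s - 8) + d*(4*s^2 - 22*s - 60) + 24*s^3 + 128*s^2 + 146*s - 28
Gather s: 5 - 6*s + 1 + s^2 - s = s^2 - 7*s + 6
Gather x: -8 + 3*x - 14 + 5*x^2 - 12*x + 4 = 5*x^2 - 9*x - 18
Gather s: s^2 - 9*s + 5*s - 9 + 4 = s^2 - 4*s - 5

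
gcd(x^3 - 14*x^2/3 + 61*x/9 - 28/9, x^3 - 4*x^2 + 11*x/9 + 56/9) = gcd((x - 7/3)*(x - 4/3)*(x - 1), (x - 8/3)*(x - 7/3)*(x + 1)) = x - 7/3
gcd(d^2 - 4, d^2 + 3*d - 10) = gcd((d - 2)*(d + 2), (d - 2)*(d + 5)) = d - 2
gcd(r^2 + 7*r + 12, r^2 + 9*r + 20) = r + 4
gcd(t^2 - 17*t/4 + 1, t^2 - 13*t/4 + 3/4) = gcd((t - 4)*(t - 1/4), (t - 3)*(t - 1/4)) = t - 1/4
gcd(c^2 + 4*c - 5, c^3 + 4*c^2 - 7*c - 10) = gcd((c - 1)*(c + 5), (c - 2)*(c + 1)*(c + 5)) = c + 5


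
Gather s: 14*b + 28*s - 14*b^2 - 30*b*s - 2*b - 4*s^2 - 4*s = -14*b^2 + 12*b - 4*s^2 + s*(24 - 30*b)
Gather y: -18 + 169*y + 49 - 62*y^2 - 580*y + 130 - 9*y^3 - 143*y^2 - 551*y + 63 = -9*y^3 - 205*y^2 - 962*y + 224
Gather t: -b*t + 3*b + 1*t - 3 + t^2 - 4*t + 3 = 3*b + t^2 + t*(-b - 3)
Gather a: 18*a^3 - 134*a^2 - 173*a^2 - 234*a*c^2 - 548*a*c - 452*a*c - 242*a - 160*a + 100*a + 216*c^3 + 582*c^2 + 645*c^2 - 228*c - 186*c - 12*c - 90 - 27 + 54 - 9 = 18*a^3 - 307*a^2 + a*(-234*c^2 - 1000*c - 302) + 216*c^3 + 1227*c^2 - 426*c - 72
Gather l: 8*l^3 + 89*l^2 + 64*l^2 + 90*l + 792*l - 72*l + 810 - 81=8*l^3 + 153*l^2 + 810*l + 729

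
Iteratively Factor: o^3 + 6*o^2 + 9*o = (o + 3)*(o^2 + 3*o) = (o + 3)^2*(o)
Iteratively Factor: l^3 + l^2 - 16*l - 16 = (l - 4)*(l^2 + 5*l + 4) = (l - 4)*(l + 4)*(l + 1)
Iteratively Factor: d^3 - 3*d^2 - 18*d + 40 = (d - 5)*(d^2 + 2*d - 8) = (d - 5)*(d + 4)*(d - 2)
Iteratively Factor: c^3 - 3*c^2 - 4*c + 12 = (c - 2)*(c^2 - c - 6) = (c - 2)*(c + 2)*(c - 3)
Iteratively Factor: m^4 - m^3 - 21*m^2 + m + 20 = (m + 4)*(m^3 - 5*m^2 - m + 5) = (m - 5)*(m + 4)*(m^2 - 1) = (m - 5)*(m + 1)*(m + 4)*(m - 1)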